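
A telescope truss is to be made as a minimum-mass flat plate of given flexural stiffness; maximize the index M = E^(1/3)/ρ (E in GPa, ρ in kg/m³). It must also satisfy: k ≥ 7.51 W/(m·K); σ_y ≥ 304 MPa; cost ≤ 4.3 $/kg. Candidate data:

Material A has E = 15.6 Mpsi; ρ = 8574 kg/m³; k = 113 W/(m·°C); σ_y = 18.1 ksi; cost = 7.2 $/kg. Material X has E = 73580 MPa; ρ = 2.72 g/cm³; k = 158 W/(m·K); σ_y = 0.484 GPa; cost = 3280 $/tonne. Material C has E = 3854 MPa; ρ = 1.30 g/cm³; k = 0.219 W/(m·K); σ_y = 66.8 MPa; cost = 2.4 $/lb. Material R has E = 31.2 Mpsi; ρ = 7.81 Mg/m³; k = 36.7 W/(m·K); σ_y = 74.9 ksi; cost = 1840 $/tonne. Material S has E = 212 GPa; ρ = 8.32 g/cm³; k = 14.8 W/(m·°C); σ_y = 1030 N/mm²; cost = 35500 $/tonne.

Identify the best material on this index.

Screen on constraints: k ≥ 7.51 W/(m·K); σ_y ≥ 304 MPa; cost ≤ 4.3 $/kg. Survivors: material X, material R.
Putting every candidate on a common basis:
  material X: E = 73.58 GPa, ρ = 2720 kg/m³
  material R: E = 215.1 GPa, ρ = 7810 kg/m³
  material X: M = 1.54×10⁻³
  material R: M = 0.767×10⁻³
Material X ranks first.

material X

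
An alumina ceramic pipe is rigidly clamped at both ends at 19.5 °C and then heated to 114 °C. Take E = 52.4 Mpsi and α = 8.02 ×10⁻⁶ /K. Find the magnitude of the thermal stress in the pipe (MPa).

274 MPa

E = 52.4 Mpsi = 361.3 GPa.
ΔT = 94.50 K. Constrained thermal stress σ = E·α·ΔT = 361.3×10³ MPa × 8.02×10⁻⁶ × 94.50 = 274 MPa (compressive).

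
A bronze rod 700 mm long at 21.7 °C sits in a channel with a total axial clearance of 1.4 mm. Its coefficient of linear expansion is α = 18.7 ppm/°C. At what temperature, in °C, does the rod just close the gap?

α·L₀·ΔT = 1.4 mm ⇒ ΔT = 1.4 / (18.7×10⁻⁶ × 700.0) = 107.0 K.
T = 21.7 + 107.0 = 128.7 °C.

129 °C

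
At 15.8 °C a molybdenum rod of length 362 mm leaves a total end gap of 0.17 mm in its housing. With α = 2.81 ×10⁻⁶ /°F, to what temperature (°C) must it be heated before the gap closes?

109 °C

α = 2.81×10⁻⁶/°F × 9/5 = 5.06×10⁻⁶/K.
α·L₀·ΔT = 0.17 mm ⇒ ΔT = 0.17 / (5.06×10⁻⁶ × 362.0) = 92.85 K.
T = 15.8 + 92.85 = 108.6 °C.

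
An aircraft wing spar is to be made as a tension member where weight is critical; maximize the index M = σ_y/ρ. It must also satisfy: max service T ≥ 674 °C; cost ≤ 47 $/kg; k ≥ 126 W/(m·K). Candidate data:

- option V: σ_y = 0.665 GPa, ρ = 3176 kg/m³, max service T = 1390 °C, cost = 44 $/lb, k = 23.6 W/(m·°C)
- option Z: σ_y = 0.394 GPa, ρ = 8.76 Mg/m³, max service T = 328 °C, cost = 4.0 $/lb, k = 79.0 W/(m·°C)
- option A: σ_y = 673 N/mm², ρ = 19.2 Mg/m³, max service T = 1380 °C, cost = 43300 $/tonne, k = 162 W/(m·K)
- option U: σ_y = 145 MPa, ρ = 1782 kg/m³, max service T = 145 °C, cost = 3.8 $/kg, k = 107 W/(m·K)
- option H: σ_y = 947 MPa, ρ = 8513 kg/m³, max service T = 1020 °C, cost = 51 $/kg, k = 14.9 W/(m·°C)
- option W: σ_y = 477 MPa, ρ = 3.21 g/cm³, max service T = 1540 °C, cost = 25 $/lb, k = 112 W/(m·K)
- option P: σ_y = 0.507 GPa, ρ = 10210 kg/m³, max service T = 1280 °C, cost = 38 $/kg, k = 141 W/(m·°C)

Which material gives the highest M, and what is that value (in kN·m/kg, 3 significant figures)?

option P, M = 49.7 kN·m/kg

Screen on constraints: max service T ≥ 674 °C; cost ≤ 47 $/kg; k ≥ 126 W/(m·K). Survivors: option A, option P.
Convert each candidate to consistent units, then evaluate M:
  option A: σ_y = 673.0 MPa, ρ = 19200 kg/m³
  option P: σ_y = 507.0 MPa, ρ = 10210 kg/m³
  option P: M = 49.7 kN·m/kg
  option A: M = 35.1 kN·m/kg
Option P ranks first.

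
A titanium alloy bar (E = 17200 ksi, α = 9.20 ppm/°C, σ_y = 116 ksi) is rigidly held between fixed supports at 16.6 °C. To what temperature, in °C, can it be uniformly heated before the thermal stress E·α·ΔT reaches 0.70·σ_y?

E = 17200 ksi = 118.6 GPa.
σ_y = 116 ksi = 799.8 MPa.
E·α·ΔT = 559.9 MPa ⇒ ΔT = 559.9 / (118.6×10³ × 9.20×10⁻⁶) = 513.1 K.
T = 16.6 + 513.1 = 529.7 °C.

530 °C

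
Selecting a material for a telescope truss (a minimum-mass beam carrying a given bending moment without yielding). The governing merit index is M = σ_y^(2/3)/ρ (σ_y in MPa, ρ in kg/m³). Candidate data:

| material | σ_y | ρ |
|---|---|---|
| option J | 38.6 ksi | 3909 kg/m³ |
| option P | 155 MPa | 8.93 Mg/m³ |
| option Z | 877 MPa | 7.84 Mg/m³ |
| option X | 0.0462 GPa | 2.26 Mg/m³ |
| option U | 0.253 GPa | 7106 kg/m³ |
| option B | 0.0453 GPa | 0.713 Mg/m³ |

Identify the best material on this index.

option B

In SI units:
  option J: σ_y = 266.1 MPa, ρ = 3909 kg/m³
  option P: σ_y = 155.0 MPa, ρ = 8930 kg/m³
  option Z: σ_y = 877.0 MPa, ρ = 7840 kg/m³
  option X: σ_y = 46.20 MPa, ρ = 2260 kg/m³
  option U: σ_y = 253.0 MPa, ρ = 7106 kg/m³
  option B: σ_y = 45.30 MPa, ρ = 713.0 kg/m³
  option B: M = 17.8×10⁻³
  option Z: M = 11.7×10⁻³
  option J: M = 10.6×10⁻³
  option X: M = 5.70×10⁻³
  option U: M = 5.63×10⁻³
  option P: M = 3.23×10⁻³
Highest index: option B.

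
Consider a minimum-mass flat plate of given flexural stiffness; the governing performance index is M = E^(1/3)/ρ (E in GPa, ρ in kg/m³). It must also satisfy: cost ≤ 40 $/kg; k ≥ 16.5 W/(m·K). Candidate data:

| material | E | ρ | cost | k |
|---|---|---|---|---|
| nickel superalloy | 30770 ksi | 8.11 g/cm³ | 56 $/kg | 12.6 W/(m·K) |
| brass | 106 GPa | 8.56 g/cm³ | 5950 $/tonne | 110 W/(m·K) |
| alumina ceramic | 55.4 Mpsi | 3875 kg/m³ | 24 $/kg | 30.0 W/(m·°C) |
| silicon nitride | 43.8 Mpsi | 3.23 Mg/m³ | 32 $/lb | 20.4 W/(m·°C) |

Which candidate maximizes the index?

Screen on constraints: cost ≤ 40 $/kg; k ≥ 16.5 W/(m·K). Survivors: brass, alumina ceramic.
Normalizing units and computing the index:
  brass: E = 106.0 GPa, ρ = 8560 kg/m³
  alumina ceramic: E = 382.0 GPa, ρ = 3875 kg/m³
  alumina ceramic: M = 1.87×10⁻³
  brass: M = 0.553×10⁻³
Highest index: alumina ceramic.

alumina ceramic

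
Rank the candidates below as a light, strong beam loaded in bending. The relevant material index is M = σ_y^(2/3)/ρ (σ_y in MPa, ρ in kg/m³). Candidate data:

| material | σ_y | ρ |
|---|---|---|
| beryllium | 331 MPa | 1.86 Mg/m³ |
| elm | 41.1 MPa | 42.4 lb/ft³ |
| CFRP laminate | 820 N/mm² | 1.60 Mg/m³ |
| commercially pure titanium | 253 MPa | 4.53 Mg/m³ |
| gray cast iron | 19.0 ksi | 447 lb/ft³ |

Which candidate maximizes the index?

After converting to SI:
  beryllium: σ_y = 331.0 MPa, ρ = 1860 kg/m³
  elm: σ_y = 41.10 MPa, ρ = 679.2 kg/m³
  CFRP laminate: σ_y = 820.0 MPa, ρ = 1600 kg/m³
  commercially pure titanium: σ_y = 253.0 MPa, ρ = 4530 kg/m³
  gray cast iron: σ_y = 131.0 MPa, ρ = 7160 kg/m³
  CFRP laminate: M = 54.8×10⁻³
  beryllium: M = 25.7×10⁻³
  elm: M = 17.5×10⁻³
  commercially pure titanium: M = 8.83×10⁻³
  gray cast iron: M = 3.60×10⁻³
Highest index: CFRP laminate.

CFRP laminate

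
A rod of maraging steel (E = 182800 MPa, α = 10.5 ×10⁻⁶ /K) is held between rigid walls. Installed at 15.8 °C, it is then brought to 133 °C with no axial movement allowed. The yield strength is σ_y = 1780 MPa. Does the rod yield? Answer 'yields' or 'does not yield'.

does not yield

E = 182800 MPa = 182.8 GPa.
ΔT = 117.2 K. Constrained thermal stress σ = E·α·ΔT = 182.8×10³ MPa × 10.5×10⁻⁶ × 117.2 = 225 MPa (compressive).
Compare to σ_y = 1780 MPa: σ < σ_y, so it does not yield.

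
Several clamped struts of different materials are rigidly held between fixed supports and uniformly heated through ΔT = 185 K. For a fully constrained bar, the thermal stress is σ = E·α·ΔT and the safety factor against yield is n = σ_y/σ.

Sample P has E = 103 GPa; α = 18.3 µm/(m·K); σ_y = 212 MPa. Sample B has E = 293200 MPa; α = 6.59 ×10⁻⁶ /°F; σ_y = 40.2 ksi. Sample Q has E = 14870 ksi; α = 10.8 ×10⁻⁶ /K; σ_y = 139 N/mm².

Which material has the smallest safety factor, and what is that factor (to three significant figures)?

Per material, after unit conversion:
  sample P: E = 103.0, α = 18.3, σ_y = 212.0 → σ = 349 MPa, n = 0.608
  sample B: E = 293.2, α = 11.9, σ_y = 277.2 → σ = 643 MPa, n = 0.431
  sample Q: E = 102.5, α = 10.8, σ_y = 139.0 → σ = 205 MPa, n = 0.679
Sample B has the lowest safety factor, n = 0.431.

sample B, n = 0.431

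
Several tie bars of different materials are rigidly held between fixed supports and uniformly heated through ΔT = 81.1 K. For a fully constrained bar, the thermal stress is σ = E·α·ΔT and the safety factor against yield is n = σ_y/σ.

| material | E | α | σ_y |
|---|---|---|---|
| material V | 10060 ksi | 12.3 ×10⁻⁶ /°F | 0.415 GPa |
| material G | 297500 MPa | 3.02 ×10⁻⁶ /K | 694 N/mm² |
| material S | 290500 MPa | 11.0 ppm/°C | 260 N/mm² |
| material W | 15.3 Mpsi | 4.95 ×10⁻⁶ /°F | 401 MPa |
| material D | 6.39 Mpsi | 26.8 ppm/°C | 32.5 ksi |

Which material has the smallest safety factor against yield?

Per material, after unit conversion:
  material V: E = 69.36, α = 22.1, σ_y = 415.0 → σ = 125 MPa, n = 3.33
  material G: E = 297.5, α = 3.02, σ_y = 694.0 → σ = 72.9 MPa, n = 9.52
  material S: E = 290.5, α = 11.0, σ_y = 260.0 → σ = 259 MPa, n = 1.00
  material W: E = 105.5, α = 8.91, σ_y = 401.0 → σ = 76.2 MPa, n = 5.26
  material D: E = 44.06, α = 26.8, σ_y = 224.1 → σ = 95.8 MPa, n = 2.34
The minimum is material S at n = 1.00.

material S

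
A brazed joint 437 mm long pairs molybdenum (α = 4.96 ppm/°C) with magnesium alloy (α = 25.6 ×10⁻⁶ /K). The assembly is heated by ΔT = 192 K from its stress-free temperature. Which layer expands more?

magnesium alloy

α(molybdenum) = 4.96×10⁻⁶/K vs α(magnesium alloy) = 25.6×10⁻⁶/K.
Higher α expands more for the same ΔT: magnesium alloy.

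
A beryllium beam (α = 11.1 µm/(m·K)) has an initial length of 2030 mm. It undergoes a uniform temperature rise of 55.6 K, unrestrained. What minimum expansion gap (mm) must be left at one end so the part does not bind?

ΔL = α·L₀·ΔT = 11.1×10⁻⁶ × 2030 mm × 55.60 K = 1.25 mm.

1.25 mm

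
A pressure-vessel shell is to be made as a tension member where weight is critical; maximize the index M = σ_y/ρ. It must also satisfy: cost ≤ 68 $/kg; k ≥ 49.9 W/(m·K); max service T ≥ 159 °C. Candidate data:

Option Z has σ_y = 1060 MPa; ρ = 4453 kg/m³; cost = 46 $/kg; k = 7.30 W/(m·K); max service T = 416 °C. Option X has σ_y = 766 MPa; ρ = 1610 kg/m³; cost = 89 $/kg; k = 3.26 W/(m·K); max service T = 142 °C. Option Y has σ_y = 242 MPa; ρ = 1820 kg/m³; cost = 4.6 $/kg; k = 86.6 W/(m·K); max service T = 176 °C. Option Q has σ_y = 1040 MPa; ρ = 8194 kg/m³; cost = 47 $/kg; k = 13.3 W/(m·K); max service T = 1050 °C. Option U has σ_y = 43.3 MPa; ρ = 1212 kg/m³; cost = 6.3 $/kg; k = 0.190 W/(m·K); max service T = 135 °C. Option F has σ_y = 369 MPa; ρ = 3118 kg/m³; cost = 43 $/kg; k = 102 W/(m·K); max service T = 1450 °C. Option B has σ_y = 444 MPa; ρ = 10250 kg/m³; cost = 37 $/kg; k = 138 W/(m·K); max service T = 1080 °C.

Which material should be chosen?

Screen on constraints: cost ≤ 68 $/kg; k ≥ 49.9 W/(m·K); max service T ≥ 159 °C. Survivors: option Y, option F, option B.
Per-candidate index values:
  option Y: M = 133 kN·m/kg
  option F: M = 118 kN·m/kg
  option B: M = 43.3 kN·m/kg
Option Y has the largest M.

option Y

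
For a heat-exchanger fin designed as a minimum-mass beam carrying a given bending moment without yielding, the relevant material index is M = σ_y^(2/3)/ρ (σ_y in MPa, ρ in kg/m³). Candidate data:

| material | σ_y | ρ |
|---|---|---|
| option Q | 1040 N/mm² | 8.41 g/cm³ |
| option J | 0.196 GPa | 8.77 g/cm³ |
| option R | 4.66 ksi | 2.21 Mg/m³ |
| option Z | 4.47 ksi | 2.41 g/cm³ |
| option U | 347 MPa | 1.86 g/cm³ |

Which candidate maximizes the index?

option U

After converting to SI:
  option Q: σ_y = 1040 MPa, ρ = 8410 kg/m³
  option J: σ_y = 196.0 MPa, ρ = 8770 kg/m³
  option R: σ_y = 32.13 MPa, ρ = 2210 kg/m³
  option Z: σ_y = 30.82 MPa, ρ = 2410 kg/m³
  option U: σ_y = 347.0 MPa, ρ = 1860 kg/m³
  option U: M = 26.5×10⁻³
  option Q: M = 12.2×10⁻³
  option R: M = 4.57×10⁻³
  option Z: M = 4.08×10⁻³
  option J: M = 3.85×10⁻³
The maximum is for option U.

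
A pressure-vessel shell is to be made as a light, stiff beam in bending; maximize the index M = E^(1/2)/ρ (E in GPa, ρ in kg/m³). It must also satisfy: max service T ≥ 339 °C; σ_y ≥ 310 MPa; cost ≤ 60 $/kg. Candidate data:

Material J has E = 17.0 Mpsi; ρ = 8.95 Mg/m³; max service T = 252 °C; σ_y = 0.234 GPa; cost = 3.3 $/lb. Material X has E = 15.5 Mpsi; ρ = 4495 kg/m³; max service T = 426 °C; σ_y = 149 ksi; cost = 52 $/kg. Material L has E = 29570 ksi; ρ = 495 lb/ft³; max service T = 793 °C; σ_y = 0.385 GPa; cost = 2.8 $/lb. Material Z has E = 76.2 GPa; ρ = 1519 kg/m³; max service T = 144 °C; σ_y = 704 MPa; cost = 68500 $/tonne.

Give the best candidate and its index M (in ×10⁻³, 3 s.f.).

Screen on constraints: max service T ≥ 339 °C; σ_y ≥ 310 MPa; cost ≤ 60 $/kg. Survivors: material X, material L.
In SI units:
  material X: E = 106.9 GPa, ρ = 4495 kg/m³
  material L: E = 203.9 GPa, ρ = 7929 kg/m³
  material X: M = 2.30×10⁻³
  material L: M = 1.80×10⁻³
Material X has the largest M.

material X, M = 2.30×10⁻³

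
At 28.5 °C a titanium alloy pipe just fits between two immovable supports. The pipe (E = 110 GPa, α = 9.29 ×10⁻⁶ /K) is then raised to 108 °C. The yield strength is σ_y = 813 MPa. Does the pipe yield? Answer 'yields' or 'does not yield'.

does not yield

ΔT = 79.50 K. Constrained thermal stress σ = E·α·ΔT = 110.0×10³ MPa × 9.29×10⁻⁶ × 79.50 = 81.2 MPa (compressive).
Compare to σ_y = 813 MPa: σ < σ_y, so it does not yield.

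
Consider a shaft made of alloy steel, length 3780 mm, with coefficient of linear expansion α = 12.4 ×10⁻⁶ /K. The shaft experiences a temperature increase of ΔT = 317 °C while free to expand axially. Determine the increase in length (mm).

14.9 mm

ΔL = α·L₀·ΔT = 12.4×10⁻⁶ × 3780 mm × 317.0 K = 14.9 mm.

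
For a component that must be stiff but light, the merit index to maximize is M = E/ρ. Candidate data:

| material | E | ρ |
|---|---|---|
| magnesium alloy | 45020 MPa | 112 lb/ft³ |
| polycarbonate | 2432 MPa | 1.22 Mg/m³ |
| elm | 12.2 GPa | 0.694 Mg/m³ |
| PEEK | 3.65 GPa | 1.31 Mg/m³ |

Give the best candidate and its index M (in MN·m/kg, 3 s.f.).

Normalizing units and computing the index:
  magnesium alloy: E = 45.02 GPa, ρ = 1794 kg/m³
  polycarbonate: E = 2.432 GPa, ρ = 1220 kg/m³
  elm: E = 12.20 GPa, ρ = 694.0 kg/m³
  PEEK: E = 3.650 GPa, ρ = 1310 kg/m³
  magnesium alloy: M = 25.1 MN·m/kg
  elm: M = 17.6 MN·m/kg
  PEEK: M = 2.79 MN·m/kg
  polycarbonate: M = 1.99 MN·m/kg
Magnesium alloy ranks first.

magnesium alloy, M = 25.1 MN·m/kg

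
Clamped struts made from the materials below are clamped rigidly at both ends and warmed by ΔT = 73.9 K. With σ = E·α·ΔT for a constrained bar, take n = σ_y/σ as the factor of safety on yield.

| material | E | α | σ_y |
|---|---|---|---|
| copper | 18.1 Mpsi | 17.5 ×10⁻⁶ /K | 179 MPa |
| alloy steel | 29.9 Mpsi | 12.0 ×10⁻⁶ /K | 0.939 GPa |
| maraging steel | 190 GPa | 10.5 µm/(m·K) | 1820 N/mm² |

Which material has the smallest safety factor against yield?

Per material, after unit conversion:
  copper: E = 124.8, α = 17.5, σ_y = 179.0 → σ = 161 MPa, n = 1.11
  alloy steel: E = 206.2, α = 12.0, σ_y = 939.0 → σ = 183 MPa, n = 5.14
  maraging steel: E = 190.0, α = 10.5, σ_y = 1820 → σ = 147 MPa, n = 12.3
The minimum is copper at n = 1.11.

copper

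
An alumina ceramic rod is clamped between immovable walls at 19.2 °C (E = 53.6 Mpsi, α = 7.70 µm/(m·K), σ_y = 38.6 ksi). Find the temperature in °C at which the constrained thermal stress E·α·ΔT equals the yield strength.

113 °C

E = 53.6 Mpsi = 369.6 GPa.
σ_y = 38.6 ksi = 266.1 MPa.
E·α·ΔT = 266.1 MPa ⇒ ΔT = 266.1 / (369.6×10³ × 7.70×10⁻⁶) = 93.53 K.
T = 19.2 + 93.53 = 112.7 °C.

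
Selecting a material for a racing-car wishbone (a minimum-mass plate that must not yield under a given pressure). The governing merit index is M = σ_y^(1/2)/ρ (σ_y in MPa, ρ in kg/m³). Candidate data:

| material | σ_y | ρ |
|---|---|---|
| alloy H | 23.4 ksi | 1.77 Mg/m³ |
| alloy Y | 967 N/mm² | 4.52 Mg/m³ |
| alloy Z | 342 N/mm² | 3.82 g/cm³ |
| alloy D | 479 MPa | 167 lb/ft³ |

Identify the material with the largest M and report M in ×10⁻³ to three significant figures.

alloy D, M = 8.18×10⁻³

Convert each candidate to consistent units, then evaluate M:
  alloy H: σ_y = 161.3 MPa, ρ = 1770 kg/m³
  alloy Y: σ_y = 967.0 MPa, ρ = 4520 kg/m³
  alloy Z: σ_y = 342.0 MPa, ρ = 3820 kg/m³
  alloy D: σ_y = 479.0 MPa, ρ = 2675 kg/m³
  alloy D: M = 8.18×10⁻³
  alloy H: M = 7.18×10⁻³
  alloy Y: M = 6.88×10⁻³
  alloy Z: M = 4.84×10⁻³
Highest index: alloy D.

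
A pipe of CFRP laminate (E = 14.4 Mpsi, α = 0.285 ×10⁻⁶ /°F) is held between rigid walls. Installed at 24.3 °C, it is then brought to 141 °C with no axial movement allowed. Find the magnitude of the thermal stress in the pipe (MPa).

5.94 MPa

E = 14.4 Mpsi = 99.28 GPa.
α = 0.285×10⁻⁶/°F × 9/5 = 0.513×10⁻⁶/K.
ΔT = 116.7 K. Constrained thermal stress σ = E·α·ΔT = 99.28×10³ MPa × 0.513×10⁻⁶ × 116.7 = 5.94 MPa (compressive).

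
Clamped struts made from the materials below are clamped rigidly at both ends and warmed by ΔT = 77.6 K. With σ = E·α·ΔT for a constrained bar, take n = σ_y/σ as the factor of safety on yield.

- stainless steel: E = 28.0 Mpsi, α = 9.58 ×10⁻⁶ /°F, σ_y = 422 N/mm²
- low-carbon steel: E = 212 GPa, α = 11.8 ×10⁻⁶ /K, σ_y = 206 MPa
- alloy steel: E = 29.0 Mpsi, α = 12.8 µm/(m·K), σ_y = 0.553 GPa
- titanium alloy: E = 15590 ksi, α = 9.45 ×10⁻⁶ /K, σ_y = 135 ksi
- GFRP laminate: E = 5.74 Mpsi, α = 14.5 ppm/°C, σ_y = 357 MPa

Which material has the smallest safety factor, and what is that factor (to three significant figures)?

low-carbon steel, n = 1.06

With everything in SI (GPa, ×10⁻⁶/K, MPa):
  stainless steel: E = 193.1, α = 17.2, σ_y = 422.0 → σ = 258 MPa, n = 1.63
  low-carbon steel: E = 212.0, α = 11.8, σ_y = 206.0 → σ = 194 MPa, n = 1.06
  alloy steel: E = 199.9, α = 12.8, σ_y = 553.0 → σ = 199 MPa, n = 2.78
  titanium alloy: E = 107.5, α = 9.45, σ_y = 930.8 → σ = 78.8 MPa, n = 11.8
  GFRP laminate: E = 39.58, α = 14.5, σ_y = 357.0 → σ = 44.5 MPa, n = 8.02
The minimum is low-carbon steel at n = 1.06.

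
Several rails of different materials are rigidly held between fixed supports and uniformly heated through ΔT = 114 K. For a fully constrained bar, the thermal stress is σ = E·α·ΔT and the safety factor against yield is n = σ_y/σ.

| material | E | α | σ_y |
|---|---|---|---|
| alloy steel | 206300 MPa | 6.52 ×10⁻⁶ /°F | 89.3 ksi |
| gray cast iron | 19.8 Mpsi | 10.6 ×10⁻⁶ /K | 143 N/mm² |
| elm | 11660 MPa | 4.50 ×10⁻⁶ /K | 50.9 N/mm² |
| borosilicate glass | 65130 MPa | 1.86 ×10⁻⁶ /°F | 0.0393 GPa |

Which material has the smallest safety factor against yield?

gray cast iron

Converting E to GPa, α to ×10⁻⁶/K, σ_y to MPa, then σ and n for each:
  alloy steel: E = 206.3, α = 11.7, σ_y = 615.7 → σ = 276 MPa, n = 2.23
  gray cast iron: E = 136.5, α = 10.6, σ_y = 143.0 → σ = 165 MPa, n = 0.867
  elm: E = 11.66, α = 4.50, σ_y = 50.90 → σ = 5.98 MPa, n = 8.51
  borosilicate glass: E = 65.13, α = 3.35, σ_y = 39.30 → σ = 24.9 MPa, n = 1.58
The minimum is gray cast iron at n = 0.867.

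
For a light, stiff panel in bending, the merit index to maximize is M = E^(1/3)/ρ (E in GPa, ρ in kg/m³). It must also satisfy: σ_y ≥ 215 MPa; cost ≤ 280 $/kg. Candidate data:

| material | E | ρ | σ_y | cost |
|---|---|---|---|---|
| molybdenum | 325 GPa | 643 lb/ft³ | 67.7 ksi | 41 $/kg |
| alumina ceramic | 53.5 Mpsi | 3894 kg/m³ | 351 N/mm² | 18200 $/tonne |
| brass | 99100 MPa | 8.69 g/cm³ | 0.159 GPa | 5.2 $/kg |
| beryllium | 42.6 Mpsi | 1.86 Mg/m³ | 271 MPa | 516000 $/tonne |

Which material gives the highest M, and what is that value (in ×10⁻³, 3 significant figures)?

Screen on constraints: σ_y ≥ 215 MPa; cost ≤ 280 $/kg. Survivors: molybdenum, alumina ceramic.
Putting every candidate on a common basis:
  molybdenum: E = 325.0 GPa, ρ = 10300 kg/m³
  alumina ceramic: E = 368.9 GPa, ρ = 3894 kg/m³
  alumina ceramic: M = 1.84×10⁻³
  molybdenum: M = 0.668×10⁻³
The maximum is for alumina ceramic.

alumina ceramic, M = 1.84×10⁻³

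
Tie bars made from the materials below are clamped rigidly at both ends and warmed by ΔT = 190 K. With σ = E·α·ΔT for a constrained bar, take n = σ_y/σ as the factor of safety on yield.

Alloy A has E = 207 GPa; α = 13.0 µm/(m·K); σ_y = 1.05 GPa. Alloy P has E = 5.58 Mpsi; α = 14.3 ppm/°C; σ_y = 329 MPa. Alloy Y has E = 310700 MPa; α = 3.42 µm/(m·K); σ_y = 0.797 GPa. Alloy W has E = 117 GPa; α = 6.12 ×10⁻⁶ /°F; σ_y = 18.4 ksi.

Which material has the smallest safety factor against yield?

Per material, after unit conversion:
  alloy A: E = 207.0, α = 13.0, σ_y = 1050 → σ = 511 MPa, n = 2.05
  alloy P: E = 38.47, α = 14.3, σ_y = 329.0 → σ = 105 MPa, n = 3.15
  alloy Y: E = 310.7, α = 3.42, σ_y = 797.0 → σ = 202 MPa, n = 3.95
  alloy W: E = 117.0, α = 11.0, σ_y = 126.9 → σ = 245 MPa, n = 0.518
The minimum is alloy W at n = 0.518.

alloy W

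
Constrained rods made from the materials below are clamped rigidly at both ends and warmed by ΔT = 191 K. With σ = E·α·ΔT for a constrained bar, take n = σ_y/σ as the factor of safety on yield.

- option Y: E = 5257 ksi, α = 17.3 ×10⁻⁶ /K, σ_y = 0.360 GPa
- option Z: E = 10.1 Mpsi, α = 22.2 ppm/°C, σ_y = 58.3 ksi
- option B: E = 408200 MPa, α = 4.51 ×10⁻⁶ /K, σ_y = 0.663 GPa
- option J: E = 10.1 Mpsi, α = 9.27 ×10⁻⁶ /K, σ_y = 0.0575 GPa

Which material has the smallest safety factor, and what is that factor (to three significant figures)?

option J, n = 0.466

Converting E to GPa, α to ×10⁻⁶/K, σ_y to MPa, then σ and n for each:
  option Y: E = 36.25, α = 17.3, σ_y = 360.0 → σ = 120 MPa, n = 3.01
  option Z: E = 69.64, α = 22.2, σ_y = 402.0 → σ = 295 MPa, n = 1.36
  option B: E = 408.2, α = 4.51, σ_y = 663.0 → σ = 352 MPa, n = 1.89
  option J: E = 69.64, α = 9.27, σ_y = 57.50 → σ = 123 MPa, n = 0.466
Smallest n: option J with n = 0.466.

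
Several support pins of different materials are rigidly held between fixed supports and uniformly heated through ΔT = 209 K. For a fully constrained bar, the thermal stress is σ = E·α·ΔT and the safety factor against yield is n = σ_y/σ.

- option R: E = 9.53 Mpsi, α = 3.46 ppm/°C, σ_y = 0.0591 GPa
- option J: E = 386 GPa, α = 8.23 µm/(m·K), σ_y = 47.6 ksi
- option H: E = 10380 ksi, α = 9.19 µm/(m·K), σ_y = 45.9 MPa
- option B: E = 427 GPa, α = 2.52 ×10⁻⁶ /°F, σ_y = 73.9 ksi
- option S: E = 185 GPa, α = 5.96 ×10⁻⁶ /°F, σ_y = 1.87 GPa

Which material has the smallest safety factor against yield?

option H

With everything in SI (GPa, ×10⁻⁶/K, MPa):
  option R: E = 65.71, α = 3.46, σ_y = 59.10 → σ = 47.5 MPa, n = 1.24
  option J: E = 386.0, α = 8.23, σ_y = 328.2 → σ = 664 MPa, n = 0.494
  option H: E = 71.57, α = 9.19, σ_y = 45.90 → σ = 137 MPa, n = 0.334
  option B: E = 427.0, α = 4.54, σ_y = 509.5 → σ = 405 MPa, n = 1.26
  option S: E = 185.0, α = 10.7, σ_y = 1870 → σ = 415 MPa, n = 4.51
Option H has the lowest safety factor, n = 0.334.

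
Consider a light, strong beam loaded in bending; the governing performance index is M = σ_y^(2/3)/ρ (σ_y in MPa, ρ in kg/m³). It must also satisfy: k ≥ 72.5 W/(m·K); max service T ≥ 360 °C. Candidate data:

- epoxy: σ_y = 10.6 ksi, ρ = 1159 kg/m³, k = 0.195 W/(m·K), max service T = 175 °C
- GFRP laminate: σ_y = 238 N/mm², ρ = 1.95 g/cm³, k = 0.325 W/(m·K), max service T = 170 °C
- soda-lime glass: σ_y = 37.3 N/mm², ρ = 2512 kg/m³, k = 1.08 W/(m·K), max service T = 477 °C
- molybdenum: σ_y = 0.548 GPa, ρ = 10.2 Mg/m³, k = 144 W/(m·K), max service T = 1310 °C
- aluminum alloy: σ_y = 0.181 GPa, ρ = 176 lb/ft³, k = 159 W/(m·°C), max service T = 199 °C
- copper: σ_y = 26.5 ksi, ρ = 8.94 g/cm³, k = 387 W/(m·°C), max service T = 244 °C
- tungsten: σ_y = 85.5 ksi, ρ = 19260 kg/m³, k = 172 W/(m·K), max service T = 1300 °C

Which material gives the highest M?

Screen on constraints: k ≥ 72.5 W/(m·K); max service T ≥ 360 °C. Survivors: molybdenum, tungsten.
Putting every candidate on a common basis:
  molybdenum: σ_y = 548.0 MPa, ρ = 10200 kg/m³
  tungsten: σ_y = 589.5 MPa, ρ = 19260 kg/m³
  molybdenum: M = 6.57×10⁻³
  tungsten: M = 3.65×10⁻³
Molybdenum has the largest M.

molybdenum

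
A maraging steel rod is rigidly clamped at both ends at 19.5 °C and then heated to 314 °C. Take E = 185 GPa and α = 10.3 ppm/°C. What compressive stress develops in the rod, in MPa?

561 MPa

ΔT = 294.5 K. Constrained thermal stress σ = E·α·ΔT = 185.0×10³ MPa × 10.3×10⁻⁶ × 294.5 = 561 MPa (compressive).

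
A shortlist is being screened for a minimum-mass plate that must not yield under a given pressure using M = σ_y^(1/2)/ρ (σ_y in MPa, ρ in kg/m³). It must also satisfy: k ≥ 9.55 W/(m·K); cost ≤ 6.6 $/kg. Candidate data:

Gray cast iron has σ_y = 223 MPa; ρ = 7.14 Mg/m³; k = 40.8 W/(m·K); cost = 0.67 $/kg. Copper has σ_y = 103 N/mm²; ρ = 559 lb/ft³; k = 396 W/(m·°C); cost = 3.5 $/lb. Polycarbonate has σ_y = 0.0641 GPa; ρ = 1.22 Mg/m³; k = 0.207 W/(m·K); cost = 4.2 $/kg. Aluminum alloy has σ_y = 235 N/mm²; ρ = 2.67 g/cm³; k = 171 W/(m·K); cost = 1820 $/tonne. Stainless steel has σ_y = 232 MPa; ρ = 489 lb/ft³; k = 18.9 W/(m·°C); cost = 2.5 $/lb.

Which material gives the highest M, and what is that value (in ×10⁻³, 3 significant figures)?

Screen on constraints: k ≥ 9.55 W/(m·K); cost ≤ 6.6 $/kg. Survivors: gray cast iron, aluminum alloy, stainless steel.
After converting to SI:
  gray cast iron: σ_y = 223.0 MPa, ρ = 7140 kg/m³
  aluminum alloy: σ_y = 235.0 MPa, ρ = 2670 kg/m³
  stainless steel: σ_y = 232.0 MPa, ρ = 7833 kg/m³
  aluminum alloy: M = 5.74×10⁻³
  gray cast iron: M = 2.09×10⁻³
  stainless steel: M = 1.94×10⁻³
Aluminum alloy ranks first.

aluminum alloy, M = 5.74×10⁻³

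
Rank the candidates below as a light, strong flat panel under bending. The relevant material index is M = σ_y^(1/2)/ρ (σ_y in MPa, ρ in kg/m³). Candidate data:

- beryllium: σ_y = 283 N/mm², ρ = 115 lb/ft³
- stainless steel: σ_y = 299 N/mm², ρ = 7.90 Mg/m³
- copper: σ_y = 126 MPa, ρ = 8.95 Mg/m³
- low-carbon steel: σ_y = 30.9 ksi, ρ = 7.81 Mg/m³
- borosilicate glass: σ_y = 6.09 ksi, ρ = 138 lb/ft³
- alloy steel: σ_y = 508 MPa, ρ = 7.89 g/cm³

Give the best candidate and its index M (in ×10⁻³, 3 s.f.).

beryllium, M = 9.13×10⁻³

Convert each candidate to consistent units, then evaluate M:
  beryllium: σ_y = 283.0 MPa, ρ = 1842 kg/m³
  stainless steel: σ_y = 299.0 MPa, ρ = 7900 kg/m³
  copper: σ_y = 126.0 MPa, ρ = 8950 kg/m³
  low-carbon steel: σ_y = 213.0 MPa, ρ = 7810 kg/m³
  borosilicate glass: σ_y = 41.99 MPa, ρ = 2211 kg/m³
  alloy steel: σ_y = 508.0 MPa, ρ = 7890 kg/m³
  beryllium: M = 9.13×10⁻³
  borosilicate glass: M = 2.93×10⁻³
  alloy steel: M = 2.86×10⁻³
  stainless steel: M = 2.19×10⁻³
  low-carbon steel: M = 1.87×10⁻³
  copper: M = 1.25×10⁻³
The maximum is for beryllium.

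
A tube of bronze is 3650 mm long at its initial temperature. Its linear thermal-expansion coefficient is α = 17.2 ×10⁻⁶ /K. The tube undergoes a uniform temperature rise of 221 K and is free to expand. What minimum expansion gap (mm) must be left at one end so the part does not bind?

13.9 mm

ΔL = α·L₀·ΔT = 17.2×10⁻⁶ × 3650 mm × 221.0 K = 13.9 mm.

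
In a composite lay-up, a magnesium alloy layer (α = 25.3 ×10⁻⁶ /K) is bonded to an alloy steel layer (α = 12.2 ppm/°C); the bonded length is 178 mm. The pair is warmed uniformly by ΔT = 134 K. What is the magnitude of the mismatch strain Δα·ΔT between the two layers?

1.76×10⁻³

Δα = |25.3 − 12.2|×10⁻⁶/K = 13.1×10⁻⁶/K.
Mismatch strain = Δα·ΔT = 13.1×10⁻⁶ × 134.0 = 1.76×10⁻³.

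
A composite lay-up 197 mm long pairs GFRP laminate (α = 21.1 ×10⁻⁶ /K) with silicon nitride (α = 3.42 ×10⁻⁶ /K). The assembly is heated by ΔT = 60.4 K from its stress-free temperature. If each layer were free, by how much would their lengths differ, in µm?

210 µm

Δα = |21.1 − 3.42|×10⁻⁶/K = 17.7×10⁻⁶/K.
ΔL_mismatch = Δα·L·ΔT = 17.7×10⁻⁶ × 197.0 mm × 60.4 K = 210 µm.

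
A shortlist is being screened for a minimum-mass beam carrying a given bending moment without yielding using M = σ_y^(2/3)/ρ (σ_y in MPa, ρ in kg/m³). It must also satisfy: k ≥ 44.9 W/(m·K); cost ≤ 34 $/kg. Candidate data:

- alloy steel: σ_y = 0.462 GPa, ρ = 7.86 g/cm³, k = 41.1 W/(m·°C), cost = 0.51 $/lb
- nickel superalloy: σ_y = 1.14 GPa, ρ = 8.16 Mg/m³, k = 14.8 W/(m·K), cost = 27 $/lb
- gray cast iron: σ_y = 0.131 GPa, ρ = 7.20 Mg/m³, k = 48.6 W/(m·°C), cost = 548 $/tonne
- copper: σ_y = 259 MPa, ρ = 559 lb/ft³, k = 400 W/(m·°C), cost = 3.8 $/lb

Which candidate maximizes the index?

Screen on constraints: k ≥ 44.9 W/(m·K); cost ≤ 34 $/kg. Survivors: gray cast iron, copper.
Normalizing units and computing the index:
  gray cast iron: σ_y = 131.0 MPa, ρ = 7200 kg/m³
  copper: σ_y = 259.0 MPa, ρ = 8954 kg/m³
  copper: M = 4.54×10⁻³
  gray cast iron: M = 3.58×10⁻³
Copper has the largest M.

copper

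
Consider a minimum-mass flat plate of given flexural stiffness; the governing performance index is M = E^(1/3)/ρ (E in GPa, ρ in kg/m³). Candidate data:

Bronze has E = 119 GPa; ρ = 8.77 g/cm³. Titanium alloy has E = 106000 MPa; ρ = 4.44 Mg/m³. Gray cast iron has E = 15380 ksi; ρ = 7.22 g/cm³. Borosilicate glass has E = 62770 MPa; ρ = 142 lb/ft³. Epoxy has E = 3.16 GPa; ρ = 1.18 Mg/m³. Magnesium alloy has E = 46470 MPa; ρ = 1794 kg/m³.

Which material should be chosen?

magnesium alloy

After converting to SI:
  bronze: E = 119.0 GPa, ρ = 8770 kg/m³
  titanium alloy: E = 106.0 GPa, ρ = 4440 kg/m³
  gray cast iron: E = 106.0 GPa, ρ = 7220 kg/m³
  borosilicate glass: E = 62.77 GPa, ρ = 2275 kg/m³
  epoxy: E = 3.160 GPa, ρ = 1180 kg/m³
  magnesium alloy: E = 46.47 GPa, ρ = 1794 kg/m³
  magnesium alloy: M = 2.00×10⁻³
  borosilicate glass: M = 1.75×10⁻³
  epoxy: M = 1.24×10⁻³
  titanium alloy: M = 1.07×10⁻³
  gray cast iron: M = 0.656×10⁻³
  bronze: M = 0.561×10⁻³
Magnesium alloy ranks first.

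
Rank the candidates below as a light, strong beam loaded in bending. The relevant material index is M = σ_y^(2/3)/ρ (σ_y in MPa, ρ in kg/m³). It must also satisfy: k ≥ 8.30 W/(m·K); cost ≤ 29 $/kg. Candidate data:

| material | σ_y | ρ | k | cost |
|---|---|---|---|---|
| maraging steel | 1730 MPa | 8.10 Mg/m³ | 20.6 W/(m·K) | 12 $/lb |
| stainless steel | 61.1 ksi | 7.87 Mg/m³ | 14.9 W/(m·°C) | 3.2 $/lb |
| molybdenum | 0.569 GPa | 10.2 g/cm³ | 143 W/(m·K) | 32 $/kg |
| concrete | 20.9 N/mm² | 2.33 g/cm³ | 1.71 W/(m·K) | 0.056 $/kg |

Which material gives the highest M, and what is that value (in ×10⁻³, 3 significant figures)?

maraging steel, M = 17.8×10⁻³

Screen on constraints: k ≥ 8.30 W/(m·K); cost ≤ 29 $/kg. Survivors: maraging steel, stainless steel.
Normalizing units and computing the index:
  maraging steel: σ_y = 1730 MPa, ρ = 8100 kg/m³
  stainless steel: σ_y = 421.3 MPa, ρ = 7870 kg/m³
  maraging steel: M = 17.8×10⁻³
  stainless steel: M = 7.14×10⁻³
The maximum is for maraging steel.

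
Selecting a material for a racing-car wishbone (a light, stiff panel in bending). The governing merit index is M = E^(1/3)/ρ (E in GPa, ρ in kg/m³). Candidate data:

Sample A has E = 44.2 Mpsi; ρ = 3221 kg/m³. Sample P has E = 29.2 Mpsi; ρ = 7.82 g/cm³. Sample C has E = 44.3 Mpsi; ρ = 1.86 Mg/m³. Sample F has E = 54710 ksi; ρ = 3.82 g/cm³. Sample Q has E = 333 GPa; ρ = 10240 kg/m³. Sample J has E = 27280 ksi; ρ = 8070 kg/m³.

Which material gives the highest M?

Putting every candidate on a common basis:
  sample A: E = 304.7 GPa, ρ = 3221 kg/m³
  sample P: E = 201.3 GPa, ρ = 7820 kg/m³
  sample C: E = 305.4 GPa, ρ = 1860 kg/m³
  sample F: E = 377.2 GPa, ρ = 3820 kg/m³
  sample Q: E = 333.0 GPa, ρ = 10240 kg/m³
  sample J: E = 188.1 GPa, ρ = 8070 kg/m³
  sample C: M = 3.62×10⁻³
  sample A: M = 2.09×10⁻³
  sample F: M = 1.89×10⁻³
  sample P: M = 0.749×10⁻³
  sample J: M = 0.710×10⁻³
  sample Q: M = 0.677×10⁻³
Sample C ranks first.

sample C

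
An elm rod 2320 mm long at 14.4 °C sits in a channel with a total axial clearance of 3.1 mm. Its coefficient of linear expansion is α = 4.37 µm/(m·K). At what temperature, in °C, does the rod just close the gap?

α·L₀·ΔT = 3.1 mm ⇒ ΔT = 3.1 / (4.37×10⁻⁶ × 2320.0) = 305.8 K.
T = 14.4 + 305.8 = 320.2 °C.

320 °C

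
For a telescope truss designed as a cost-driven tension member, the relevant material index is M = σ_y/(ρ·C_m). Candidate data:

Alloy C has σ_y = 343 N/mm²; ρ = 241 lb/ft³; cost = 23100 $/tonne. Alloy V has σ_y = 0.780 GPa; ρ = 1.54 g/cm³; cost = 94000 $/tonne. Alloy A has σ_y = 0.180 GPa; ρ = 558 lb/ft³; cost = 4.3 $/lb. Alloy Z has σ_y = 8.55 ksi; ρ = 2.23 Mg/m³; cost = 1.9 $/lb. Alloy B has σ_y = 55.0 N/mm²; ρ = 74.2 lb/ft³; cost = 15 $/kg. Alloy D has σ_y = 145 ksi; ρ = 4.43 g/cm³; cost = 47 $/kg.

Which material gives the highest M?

alloy Z

In SI units:
  alloy C: σ_y = 343.0 MPa, ρ = 3860 kg/m³, cost = 23.10 $/kg
  alloy V: σ_y = 780.0 MPa, ρ = 1540 kg/m³, cost = 94.00 $/kg
  alloy A: σ_y = 180.0 MPa, ρ = 8938 kg/m³, cost = 9.480 $/kg
  alloy Z: σ_y = 58.95 MPa, ρ = 2230 kg/m³, cost = 4.189 $/kg
  alloy B: σ_y = 55.00 MPa, ρ = 1189 kg/m³, cost = 15.00 $/kg
  alloy D: σ_y = 999.7 MPa, ρ = 4430 kg/m³, cost = 47.00 $/kg
  alloy Z: M = 6.31 kN·m per $
  alloy V: M = 5.39 kN·m per $
  alloy D: M = 4.80 kN·m per $
  alloy C: M = 3.85 kN·m per $
  alloy B: M = 3.08 kN·m per $
  alloy A: M = 2.12 kN·m per $
Alloy Z has the largest M.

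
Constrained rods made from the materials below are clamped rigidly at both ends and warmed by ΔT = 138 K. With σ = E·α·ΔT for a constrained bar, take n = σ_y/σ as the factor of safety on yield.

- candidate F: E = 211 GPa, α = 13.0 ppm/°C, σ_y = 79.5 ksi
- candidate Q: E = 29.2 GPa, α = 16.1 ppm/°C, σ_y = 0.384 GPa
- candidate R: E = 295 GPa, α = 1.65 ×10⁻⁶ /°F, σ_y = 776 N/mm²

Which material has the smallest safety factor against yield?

In consistent units (E in GPa, α in ×10⁻⁶/K, σ_y in MPa):
  candidate F: E = 211.0, α = 13.0, σ_y = 548.1 → σ = 379 MPa, n = 1.45
  candidate Q: E = 29.20, α = 16.1, σ_y = 384.0 → σ = 64.9 MPa, n = 5.92
  candidate R: E = 295.0, α = 2.97, σ_y = 776.0 → σ = 121 MPa, n = 6.42
The minimum is candidate F at n = 1.45.

candidate F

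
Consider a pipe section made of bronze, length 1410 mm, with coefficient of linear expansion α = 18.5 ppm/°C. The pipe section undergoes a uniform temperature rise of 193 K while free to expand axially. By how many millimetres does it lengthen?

ΔL = α·L₀·ΔT = 18.5×10⁻⁶ × 1410 mm × 193.0 K = 5.03 mm.

5.03 mm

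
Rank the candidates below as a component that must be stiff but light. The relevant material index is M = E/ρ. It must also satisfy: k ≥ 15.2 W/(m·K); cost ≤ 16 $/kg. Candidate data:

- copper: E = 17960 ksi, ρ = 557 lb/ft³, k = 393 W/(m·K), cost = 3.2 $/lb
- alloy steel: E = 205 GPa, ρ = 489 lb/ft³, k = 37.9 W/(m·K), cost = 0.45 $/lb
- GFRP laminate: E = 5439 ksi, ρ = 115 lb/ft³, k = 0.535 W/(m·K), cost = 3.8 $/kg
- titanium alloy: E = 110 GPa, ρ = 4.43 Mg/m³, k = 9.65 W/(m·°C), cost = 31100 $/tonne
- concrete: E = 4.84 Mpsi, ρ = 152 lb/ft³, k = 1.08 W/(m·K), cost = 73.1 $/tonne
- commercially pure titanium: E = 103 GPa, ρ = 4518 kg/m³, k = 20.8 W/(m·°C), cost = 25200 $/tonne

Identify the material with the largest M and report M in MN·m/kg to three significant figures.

alloy steel, M = 26.2 MN·m/kg

Screen on constraints: k ≥ 15.2 W/(m·K); cost ≤ 16 $/kg. Survivors: copper, alloy steel.
Putting every candidate on a common basis:
  copper: E = 123.8 GPa, ρ = 8922 kg/m³
  alloy steel: E = 205.0 GPa, ρ = 7833 kg/m³
  alloy steel: M = 26.2 MN·m/kg
  copper: M = 13.9 MN·m/kg
Alloy steel ranks first.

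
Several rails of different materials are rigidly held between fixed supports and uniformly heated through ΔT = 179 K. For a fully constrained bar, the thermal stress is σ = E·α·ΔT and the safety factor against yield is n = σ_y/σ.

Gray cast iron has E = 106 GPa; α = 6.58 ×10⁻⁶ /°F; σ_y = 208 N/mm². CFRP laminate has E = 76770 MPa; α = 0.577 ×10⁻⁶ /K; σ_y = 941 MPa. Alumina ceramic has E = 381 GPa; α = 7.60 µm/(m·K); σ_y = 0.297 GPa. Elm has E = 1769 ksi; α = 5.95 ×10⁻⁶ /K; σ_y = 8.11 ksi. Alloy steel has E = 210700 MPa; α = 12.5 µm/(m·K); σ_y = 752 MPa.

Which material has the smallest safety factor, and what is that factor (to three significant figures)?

Per material, after unit conversion:
  gray cast iron: E = 106.0, α = 11.8, σ_y = 208.0 → σ = 225 MPa, n = 0.926
  CFRP laminate: E = 76.77, α = 0.577, σ_y = 941.0 → σ = 7.93 MPa, n = 119
  alumina ceramic: E = 381.0, α = 7.60, σ_y = 297.0 → σ = 518 MPa, n = 0.573
  elm: E = 12.20, α = 5.95, σ_y = 55.92 → σ = 13.0 MPa, n = 4.30
  alloy steel: E = 210.7, α = 12.5, σ_y = 752.0 → σ = 471 MPa, n = 1.60
Smallest n: alumina ceramic with n = 0.573.

alumina ceramic, n = 0.573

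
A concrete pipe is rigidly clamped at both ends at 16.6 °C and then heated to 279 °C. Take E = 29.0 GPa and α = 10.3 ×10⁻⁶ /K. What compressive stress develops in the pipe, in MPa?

78.4 MPa

ΔT = 262.4 K. Constrained thermal stress σ = E·α·ΔT = 29.00×10³ MPa × 10.3×10⁻⁶ × 262.4 = 78.4 MPa (compressive).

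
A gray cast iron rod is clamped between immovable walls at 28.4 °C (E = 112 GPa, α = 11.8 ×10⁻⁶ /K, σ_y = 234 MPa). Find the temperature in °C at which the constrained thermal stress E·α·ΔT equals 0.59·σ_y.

133 °C

E·α·ΔT = 138.1 MPa ⇒ ΔT = 138.1 / (112.0×10³ × 11.8×10⁻⁶) = 104.5 K.
T = 28.4 + 104.5 = 132.9 °C.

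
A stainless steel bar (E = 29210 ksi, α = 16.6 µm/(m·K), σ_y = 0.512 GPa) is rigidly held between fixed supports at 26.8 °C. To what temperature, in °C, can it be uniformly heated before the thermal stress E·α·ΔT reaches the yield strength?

E = 29210 ksi = 201.4 GPa.
σ_y = 0.512 GPa = 512.0 MPa.
E·α·ΔT = 512.0 MPa ⇒ ΔT = 512.0 / (201.4×10³ × 16.6×10⁻⁶) = 153.1 K.
T = 26.8 + 153.1 = 179.9 °C.

180 °C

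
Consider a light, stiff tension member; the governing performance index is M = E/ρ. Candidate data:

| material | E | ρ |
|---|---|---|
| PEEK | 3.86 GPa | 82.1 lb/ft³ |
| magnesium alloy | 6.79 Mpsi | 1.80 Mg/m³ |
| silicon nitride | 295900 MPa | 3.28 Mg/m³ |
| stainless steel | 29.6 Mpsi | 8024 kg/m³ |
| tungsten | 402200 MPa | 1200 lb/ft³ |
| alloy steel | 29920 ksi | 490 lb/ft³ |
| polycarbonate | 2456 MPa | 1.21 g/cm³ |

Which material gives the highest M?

After converting to SI:
  PEEK: E = 3.860 GPa, ρ = 1315 kg/m³
  magnesium alloy: E = 46.82 GPa, ρ = 1800 kg/m³
  silicon nitride: E = 295.9 GPa, ρ = 3280 kg/m³
  stainless steel: E = 204.1 GPa, ρ = 8024 kg/m³
  tungsten: E = 402.2 GPa, ρ = 19220 kg/m³
  alloy steel: E = 206.3 GPa, ρ = 7849 kg/m³
  polycarbonate: E = 2.456 GPa, ρ = 1210 kg/m³
  silicon nitride: M = 90.2 MN·m/kg
  alloy steel: M = 26.3 MN·m/kg
  magnesium alloy: M = 26.0 MN·m/kg
  stainless steel: M = 25.4 MN·m/kg
  tungsten: M = 20.9 MN·m/kg
  PEEK: M = 2.94 MN·m/kg
  polycarbonate: M = 2.03 MN·m/kg
The maximum is for silicon nitride.

silicon nitride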